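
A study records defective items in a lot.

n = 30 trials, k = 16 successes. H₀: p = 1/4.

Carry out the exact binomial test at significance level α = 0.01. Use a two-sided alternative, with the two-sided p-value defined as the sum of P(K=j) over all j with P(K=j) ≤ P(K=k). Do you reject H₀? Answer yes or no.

Exact binomial: n=30, k=16, p₀=1/4=0.2500
P(X=j) = C(n,j)·p₀^j·(1−p₀)^(n−j); p = Σ P(X=j) over j with P(X=j) ≤ P(X=16)
p-value (two-sided) = 0.00100
At α=0.01: p < α → reject H₀

reject H₀: yes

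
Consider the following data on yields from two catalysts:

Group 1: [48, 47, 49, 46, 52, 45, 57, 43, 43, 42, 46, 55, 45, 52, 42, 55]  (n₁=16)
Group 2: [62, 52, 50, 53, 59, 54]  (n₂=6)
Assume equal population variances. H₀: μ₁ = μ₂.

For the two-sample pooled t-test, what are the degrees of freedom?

degrees of freedom = 20

df = n₁ + n₂ − 2 = 16 + 6 − 2 = 20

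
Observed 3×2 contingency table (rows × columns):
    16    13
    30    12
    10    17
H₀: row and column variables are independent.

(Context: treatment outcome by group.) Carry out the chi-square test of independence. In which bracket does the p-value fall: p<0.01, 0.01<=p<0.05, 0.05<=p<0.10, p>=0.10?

Row totals [29, 42, 27], col totals [56, 42], n=98
χ² = (16−16.57)²/16.57 + (13−12.43)²/12.43 + (30−24.00)²/24.00 + (12−18.00)²/18.00 + (10−15.43)²/15.43 + (17−11.57)²/11.57 = 8.0028
df = 2
p-value (upper-tail) = 0.01829
→ bracket: 0.01<=p<0.05

p-value bracket: 0.01<=p<0.05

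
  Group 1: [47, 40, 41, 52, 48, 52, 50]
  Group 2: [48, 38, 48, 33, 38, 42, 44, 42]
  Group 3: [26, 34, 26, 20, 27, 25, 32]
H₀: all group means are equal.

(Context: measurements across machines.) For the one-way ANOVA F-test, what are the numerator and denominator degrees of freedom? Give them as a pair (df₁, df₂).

k = 3 groups, N = 22 total
df = (k−1, N−k) = (3−1, 22−3) = (2, 19)

degrees of freedom = [2, 19]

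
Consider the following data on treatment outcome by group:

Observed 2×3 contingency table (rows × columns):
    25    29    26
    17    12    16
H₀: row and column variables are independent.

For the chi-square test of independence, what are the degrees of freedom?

df = (r−1)(c−1) = (2−1)·(3−1) = 2

degrees of freedom = 2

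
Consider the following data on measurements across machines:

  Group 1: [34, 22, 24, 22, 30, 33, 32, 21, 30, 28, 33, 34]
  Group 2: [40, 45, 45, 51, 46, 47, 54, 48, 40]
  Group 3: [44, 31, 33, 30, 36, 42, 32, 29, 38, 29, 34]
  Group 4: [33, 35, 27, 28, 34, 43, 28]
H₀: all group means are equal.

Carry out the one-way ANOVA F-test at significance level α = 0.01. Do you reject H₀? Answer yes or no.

reject H₀: yes

Group means [28.58, 46.22, 34.36, 32.57], grand mean 35.000
SSB = Σnᵢ(x̄ᵢ−x̄)² = 1673.268; SSW = ΣΣ(x−x̄ᵢ)² = 898.732
MSB = 1673.268/3 = 557.7560; MSW = 898.732/35 = 25.6781
F = MSB/MSW = 21.7211
df = (3, 35)
p-value (upper-tail) = 0.00000
At α=0.01: p < α → reject H₀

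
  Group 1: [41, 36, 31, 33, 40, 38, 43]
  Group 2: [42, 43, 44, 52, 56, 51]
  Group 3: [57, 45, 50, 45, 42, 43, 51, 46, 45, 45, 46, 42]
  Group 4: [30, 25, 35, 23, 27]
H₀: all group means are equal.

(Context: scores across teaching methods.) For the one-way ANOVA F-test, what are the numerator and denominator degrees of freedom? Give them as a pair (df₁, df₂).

degrees of freedom = [3, 26]

k = 4 groups, N = 30 total
df = (k−1, N−k) = (4−1, 30−4) = (3, 26)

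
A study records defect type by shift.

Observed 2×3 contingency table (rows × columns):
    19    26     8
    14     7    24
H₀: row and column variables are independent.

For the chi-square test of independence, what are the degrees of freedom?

df = (r−1)(c−1) = (2−1)·(3−1) = 2

degrees of freedom = 2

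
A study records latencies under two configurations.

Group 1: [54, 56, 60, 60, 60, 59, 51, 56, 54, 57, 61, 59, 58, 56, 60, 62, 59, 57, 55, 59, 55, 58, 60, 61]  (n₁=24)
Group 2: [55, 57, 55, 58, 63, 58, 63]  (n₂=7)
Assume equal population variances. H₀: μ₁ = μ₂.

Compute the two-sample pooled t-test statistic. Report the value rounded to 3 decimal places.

x̄₁=57.792, s₁=2.718, n₁=24
x̄₂=58.429, s₂=3.359, n₂=7
s_p² = [23·2.718² + 6·3.359²]/29 = 8.1956
SE = √(s_p²·(1/24+1/7)) = 1.2297
t = (57.792−58.429)/1.2297 = -0.5179
df = 29

test statistic = -0.518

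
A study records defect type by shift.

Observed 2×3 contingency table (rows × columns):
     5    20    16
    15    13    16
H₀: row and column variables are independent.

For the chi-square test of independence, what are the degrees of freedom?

degrees of freedom = 2

df = (r−1)(c−1) = (2−1)·(3−1) = 2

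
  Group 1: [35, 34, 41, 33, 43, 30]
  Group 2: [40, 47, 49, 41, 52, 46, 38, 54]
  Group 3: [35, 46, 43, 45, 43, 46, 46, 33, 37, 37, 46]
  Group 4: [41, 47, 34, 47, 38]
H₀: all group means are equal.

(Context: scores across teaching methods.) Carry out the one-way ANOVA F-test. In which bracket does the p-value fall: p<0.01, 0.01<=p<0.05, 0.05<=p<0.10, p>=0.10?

p-value bracket: 0.01<=p<0.05

Group means [36.00, 45.88, 41.55, 41.40], grand mean 41.567
SSB = Σnᵢ(x̄ᵢ−x̄)² = 334.564; SSW = ΣΣ(x−x̄ᵢ)² = 740.802
MSB = 334.564/3 = 111.5215; MSW = 740.802/26 = 28.4924
F = MSB/MSW = 3.9141
df = (3, 26)
p-value (upper-tail) = 0.01973
→ bracket: 0.01<=p<0.05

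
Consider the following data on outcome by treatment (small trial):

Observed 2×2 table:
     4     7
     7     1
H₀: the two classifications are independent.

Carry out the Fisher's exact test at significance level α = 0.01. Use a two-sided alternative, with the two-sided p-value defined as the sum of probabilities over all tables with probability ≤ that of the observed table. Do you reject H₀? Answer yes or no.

Margins: r₁=11, r₂=8, c₁=11, c₂=8, n=19
p_obs = C(11,4)·C(8,7)/C(19,11); sum pmf over tables with pmf ≤ p_obs
p-value (two-sided) = 0.05866
At α=0.01: p ≥ α → fail to reject H₀

reject H₀: no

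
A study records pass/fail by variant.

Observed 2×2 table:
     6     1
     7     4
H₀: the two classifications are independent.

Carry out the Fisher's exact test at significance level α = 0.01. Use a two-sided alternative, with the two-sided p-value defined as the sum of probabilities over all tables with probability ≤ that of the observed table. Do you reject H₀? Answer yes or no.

reject H₀: no

Margins: r₁=7, r₂=11, c₁=13, c₂=5, n=18
p_obs = C(7,6)·C(11,7)/C(18,13); sum pmf over tables with pmf ≤ p_obs
p-value (two-sided) = 0.59559
At α=0.01: p ≥ α → fail to reject H₀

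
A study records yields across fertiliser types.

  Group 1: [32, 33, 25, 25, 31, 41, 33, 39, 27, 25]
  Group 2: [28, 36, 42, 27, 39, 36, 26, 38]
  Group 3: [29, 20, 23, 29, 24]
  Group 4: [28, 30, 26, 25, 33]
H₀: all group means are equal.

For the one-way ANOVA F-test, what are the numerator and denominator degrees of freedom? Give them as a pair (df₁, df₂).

k = 4 groups, N = 28 total
df = (k−1, N−k) = (4−1, 28−4) = (3, 24)

degrees of freedom = [3, 24]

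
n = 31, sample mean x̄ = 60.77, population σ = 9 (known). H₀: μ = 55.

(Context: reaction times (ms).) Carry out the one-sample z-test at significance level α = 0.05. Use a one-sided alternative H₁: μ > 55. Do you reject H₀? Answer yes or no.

reject H₀: yes

SE = σ/√n = 9/√31 = 1.6164
z = (x̄−μ₀)/SE = (60.77−55)/1.6164 = 3.5696
p-value (one-sided, H₁ greater) = 0.00018
At α=0.05: p < α → reject H₀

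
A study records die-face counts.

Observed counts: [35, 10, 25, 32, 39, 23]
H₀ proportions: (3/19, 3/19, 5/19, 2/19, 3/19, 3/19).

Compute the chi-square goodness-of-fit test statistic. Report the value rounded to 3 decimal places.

test statistic = 40.134

n = 164; E_i = n·p_i = [25.89, 25.89, 43.16, 17.26, 25.89, 25.89]
χ² = (35−25.89)²/25.89 + (10−25.89)²/25.89 + (25−43.16)²/43.16 + (32−17.26)²/17.26 + (39−25.89)²/25.89 + (23−25.89)²/25.89 = 40.1341
df = 5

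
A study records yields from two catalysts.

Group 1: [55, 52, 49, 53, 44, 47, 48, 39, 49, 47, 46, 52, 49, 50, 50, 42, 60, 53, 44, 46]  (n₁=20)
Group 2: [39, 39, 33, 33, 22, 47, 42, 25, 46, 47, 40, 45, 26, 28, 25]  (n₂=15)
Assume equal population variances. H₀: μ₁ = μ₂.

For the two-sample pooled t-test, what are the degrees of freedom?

df = n₁ + n₂ − 2 = 20 + 15 − 2 = 33

degrees of freedom = 33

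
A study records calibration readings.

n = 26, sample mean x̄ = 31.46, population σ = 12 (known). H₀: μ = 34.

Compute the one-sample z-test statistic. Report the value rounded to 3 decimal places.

test statistic = -1.079

SE = σ/√n = 12/√26 = 2.3534
z = (x̄−μ₀)/SE = (31.46−34)/2.3534 = -1.0793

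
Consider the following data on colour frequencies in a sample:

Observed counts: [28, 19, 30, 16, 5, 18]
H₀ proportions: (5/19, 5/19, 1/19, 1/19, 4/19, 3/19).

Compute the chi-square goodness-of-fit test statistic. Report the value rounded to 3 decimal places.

n = 116; E_i = n·p_i = [30.53, 30.53, 6.11, 6.11, 24.42, 18.32]
χ² = (28−30.53)²/30.53 + (19−30.53)²/30.53 + (30−6.11)²/6.11 + (16−6.11)²/6.11 + (5−24.42)²/24.42 + (18−18.32)²/18.32 = 129.5668
df = 5

test statistic = 129.567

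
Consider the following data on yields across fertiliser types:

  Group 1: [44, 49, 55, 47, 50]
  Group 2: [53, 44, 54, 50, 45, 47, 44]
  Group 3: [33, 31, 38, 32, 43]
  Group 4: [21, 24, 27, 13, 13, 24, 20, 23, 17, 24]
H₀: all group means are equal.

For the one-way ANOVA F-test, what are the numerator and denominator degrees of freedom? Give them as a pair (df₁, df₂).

degrees of freedom = [3, 23]

k = 4 groups, N = 27 total
df = (k−1, N−k) = (4−1, 27−4) = (3, 23)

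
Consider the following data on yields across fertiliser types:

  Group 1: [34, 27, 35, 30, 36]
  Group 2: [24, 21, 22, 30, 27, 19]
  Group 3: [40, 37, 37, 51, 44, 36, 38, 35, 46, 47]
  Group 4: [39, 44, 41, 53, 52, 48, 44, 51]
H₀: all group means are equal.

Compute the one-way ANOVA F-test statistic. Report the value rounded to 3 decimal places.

Group means [32.40, 23.83, 41.10, 46.50], grand mean 37.517
SSB = Σnᵢ(x̄ᵢ−x̄)² = 2028.308; SSW = ΣΣ(x−x̄ᵢ)² = 606.933
MSB = 2028.308/3 = 676.1027; MSW = 606.933/25 = 24.2773
F = MSB/MSW = 27.8491
df = (3, 25)

test statistic = 27.849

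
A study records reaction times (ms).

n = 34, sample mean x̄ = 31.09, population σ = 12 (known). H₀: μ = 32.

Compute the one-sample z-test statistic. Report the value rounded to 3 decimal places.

test statistic = -0.442

SE = σ/√n = 12/√34 = 2.0580
z = (x̄−μ₀)/SE = (31.09−32)/2.0580 = -0.4422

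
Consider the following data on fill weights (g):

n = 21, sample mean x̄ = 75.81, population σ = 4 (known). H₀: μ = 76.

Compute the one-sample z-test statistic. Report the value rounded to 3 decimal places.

test statistic = -0.218

SE = σ/√n = 4/√21 = 0.8729
z = (x̄−μ₀)/SE = (75.81−76)/0.8729 = -0.2177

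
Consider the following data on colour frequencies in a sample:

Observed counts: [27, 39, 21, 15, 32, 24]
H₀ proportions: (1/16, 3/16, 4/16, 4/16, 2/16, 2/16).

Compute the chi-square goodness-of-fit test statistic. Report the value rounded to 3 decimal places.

test statistic = 65.038

n = 158; E_i = n·p_i = [9.88, 29.62, 39.50, 39.50, 19.75, 19.75]
χ² = (27−9.88)²/9.88 + (39−29.62)²/29.62 + (21−39.50)²/39.50 + (15−39.50)²/39.50 + (32−19.75)²/19.75 + (24−19.75)²/19.75 = 65.0380
df = 5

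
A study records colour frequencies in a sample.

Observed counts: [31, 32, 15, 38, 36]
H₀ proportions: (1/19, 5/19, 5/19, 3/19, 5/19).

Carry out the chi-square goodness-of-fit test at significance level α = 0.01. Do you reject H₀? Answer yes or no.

n = 152; E_i = n·p_i = [8.00, 40.00, 40.00, 24.00, 40.00]
χ² = (31−8.00)²/8.00 + (32−40.00)²/40.00 + (15−40.00)²/40.00 + (38−24.00)²/24.00 + (36−40.00)²/40.00 = 91.9167
df = 4
p-value (upper-tail) = 0.00000
At α=0.01: p < α → reject H₀

reject H₀: yes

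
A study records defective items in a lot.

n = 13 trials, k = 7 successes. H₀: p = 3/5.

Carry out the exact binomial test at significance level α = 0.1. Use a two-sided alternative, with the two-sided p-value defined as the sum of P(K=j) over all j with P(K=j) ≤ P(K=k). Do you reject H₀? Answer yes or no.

reject H₀: no

Exact binomial: n=13, k=7, p₀=3/5=0.6000
P(X=j) = C(n,j)·p₀^j·(1−p₀)^(n−j); p = Σ P(X=j) over j with P(X=j) ≤ P(X=7)
p-value (two-sided) = 0.77865
At α=0.1: p ≥ α → fail to reject H₀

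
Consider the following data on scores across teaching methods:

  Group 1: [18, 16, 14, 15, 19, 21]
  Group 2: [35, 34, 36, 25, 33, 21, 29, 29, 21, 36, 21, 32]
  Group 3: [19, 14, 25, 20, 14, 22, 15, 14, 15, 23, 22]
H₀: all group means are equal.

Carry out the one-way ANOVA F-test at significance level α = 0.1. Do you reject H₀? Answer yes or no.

Group means [17.17, 29.33, 18.45], grand mean 22.690
SSB = Σnᵢ(x̄ᵢ−x̄)² = 909.980; SSW = ΣΣ(x−x̄ᵢ)² = 600.227
MSB = 909.980/2 = 454.9898; MSW = 600.227/26 = 23.0857
F = MSB/MSW = 19.7088
df = (2, 26)
p-value (upper-tail) = 0.00001
At α=0.1: p < α → reject H₀

reject H₀: yes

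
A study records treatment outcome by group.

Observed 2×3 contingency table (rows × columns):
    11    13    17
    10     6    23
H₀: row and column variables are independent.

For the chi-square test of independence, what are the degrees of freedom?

df = (r−1)(c−1) = (2−1)·(3−1) = 2

degrees of freedom = 2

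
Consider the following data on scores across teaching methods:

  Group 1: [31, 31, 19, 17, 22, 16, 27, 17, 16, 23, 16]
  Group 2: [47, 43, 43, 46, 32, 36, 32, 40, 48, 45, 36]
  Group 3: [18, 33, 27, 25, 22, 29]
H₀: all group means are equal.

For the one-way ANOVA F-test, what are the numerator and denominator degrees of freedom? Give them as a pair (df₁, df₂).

k = 3 groups, N = 28 total
df = (k−1, N−k) = (3−1, 28−3) = (2, 25)

degrees of freedom = [2, 25]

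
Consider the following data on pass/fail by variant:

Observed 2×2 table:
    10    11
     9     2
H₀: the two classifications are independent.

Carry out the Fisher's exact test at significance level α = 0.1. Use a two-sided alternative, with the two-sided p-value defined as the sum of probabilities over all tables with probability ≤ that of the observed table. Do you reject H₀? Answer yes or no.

Margins: r₁=21, r₂=11, c₁=19, c₂=13, n=32
p_obs = C(21,10)·C(11,9)/C(32,19); sum pmf over tables with pmf ≤ p_obs
p-value (two-sided) = 0.12795
At α=0.1: p ≥ α → fail to reject H₀

reject H₀: no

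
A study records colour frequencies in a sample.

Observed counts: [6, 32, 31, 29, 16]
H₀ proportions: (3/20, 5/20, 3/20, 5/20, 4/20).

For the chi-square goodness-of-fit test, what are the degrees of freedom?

df = k − 1 = 5 − 1 = 4

degrees of freedom = 4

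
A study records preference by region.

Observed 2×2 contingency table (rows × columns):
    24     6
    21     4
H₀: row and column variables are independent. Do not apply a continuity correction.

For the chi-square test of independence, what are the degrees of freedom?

df = (r−1)(c−1) = (2−1)·(2−1) = 1

degrees of freedom = 1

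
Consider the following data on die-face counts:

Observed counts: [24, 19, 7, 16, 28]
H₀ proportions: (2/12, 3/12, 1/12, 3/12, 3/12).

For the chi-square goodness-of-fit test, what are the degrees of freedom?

df = k − 1 = 5 − 1 = 4

degrees of freedom = 4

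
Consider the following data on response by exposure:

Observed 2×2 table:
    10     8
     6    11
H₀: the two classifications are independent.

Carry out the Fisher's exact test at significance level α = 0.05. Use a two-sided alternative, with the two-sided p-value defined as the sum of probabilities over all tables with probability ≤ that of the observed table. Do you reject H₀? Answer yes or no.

reject H₀: no

Margins: r₁=18, r₂=17, c₁=16, c₂=19, n=35
p_obs = C(18,10)·C(17,6)/C(35,16); sum pmf over tables with pmf ≤ p_obs
p-value (two-sided) = 0.31453
At α=0.05: p ≥ α → fail to reject H₀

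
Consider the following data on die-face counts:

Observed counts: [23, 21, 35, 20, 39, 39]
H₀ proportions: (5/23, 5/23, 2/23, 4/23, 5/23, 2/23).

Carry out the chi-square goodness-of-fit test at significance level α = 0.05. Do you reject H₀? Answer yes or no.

reject H₀: yes

n = 177; E_i = n·p_i = [38.48, 38.48, 15.39, 30.78, 38.48, 15.39]
χ² = (23−38.48)²/38.48 + (21−38.48)²/38.48 + (35−15.39)²/15.39 + (20−30.78)²/30.78 + (39−38.48)²/38.48 + (39−15.39)²/15.39 = 79.1446
df = 5
p-value (upper-tail) = 0.00000
At α=0.05: p < α → reject H₀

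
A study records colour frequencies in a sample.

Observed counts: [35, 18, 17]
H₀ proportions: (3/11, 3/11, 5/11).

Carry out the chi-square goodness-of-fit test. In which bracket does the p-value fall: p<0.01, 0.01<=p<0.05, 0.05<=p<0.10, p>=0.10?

n = 70; E_i = n·p_i = [19.09, 19.09, 31.82]
χ² = (35−19.09)²/19.09 + (18−19.09)²/19.09 + (17−31.82)²/31.82 = 20.2210
df = 2
p-value (upper-tail) = 0.00004
→ bracket: p<0.01

p-value bracket: p<0.01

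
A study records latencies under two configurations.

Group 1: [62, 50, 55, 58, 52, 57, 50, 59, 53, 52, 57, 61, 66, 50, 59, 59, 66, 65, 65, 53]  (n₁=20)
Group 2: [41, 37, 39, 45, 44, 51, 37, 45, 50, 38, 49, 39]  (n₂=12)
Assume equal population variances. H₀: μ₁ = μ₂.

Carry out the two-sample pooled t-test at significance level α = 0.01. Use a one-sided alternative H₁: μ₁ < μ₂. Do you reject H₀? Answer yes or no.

reject H₀: no

x̄₁=57.450, s₁=5.491, n₁=20
x̄₂=42.917, s₂=5.143, n₂=12
s_p² = [19·5.491² + 11·5.143²]/30 = 28.7956
SE = √(s_p²·(1/20+1/12)) = 1.9594
t = (57.450−42.917)/1.9594 = 7.4171
df = 30
p-value (one-sided, H₁ less) = 1.00000
At α=0.01: p ≥ α → fail to reject H₀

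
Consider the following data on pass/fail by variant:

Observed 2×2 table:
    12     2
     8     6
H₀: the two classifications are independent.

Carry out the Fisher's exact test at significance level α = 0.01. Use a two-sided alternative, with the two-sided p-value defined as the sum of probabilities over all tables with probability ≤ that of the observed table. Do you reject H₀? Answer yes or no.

reject H₀: no

Margins: r₁=14, r₂=14, c₁=20, c₂=8, n=28
p_obs = C(14,12)·C(14,8)/C(28,20); sum pmf over tables with pmf ≤ p_obs
p-value (two-sided) = 0.20870
At α=0.01: p ≥ α → fail to reject H₀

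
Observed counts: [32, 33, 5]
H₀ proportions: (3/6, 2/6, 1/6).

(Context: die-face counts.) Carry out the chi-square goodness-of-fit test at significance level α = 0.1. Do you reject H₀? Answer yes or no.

reject H₀: yes

n = 70; E_i = n·p_i = [35.00, 23.33, 11.67]
χ² = (32−35.00)²/35.00 + (33−23.33)²/23.33 + (5−11.67)²/11.67 = 8.0714
df = 2
p-value (upper-tail) = 0.01767
At α=0.1: p < α → reject H₀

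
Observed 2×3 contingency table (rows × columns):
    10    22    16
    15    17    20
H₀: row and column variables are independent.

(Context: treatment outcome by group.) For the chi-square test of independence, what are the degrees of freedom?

df = (r−1)(c−1) = (2−1)·(3−1) = 2

degrees of freedom = 2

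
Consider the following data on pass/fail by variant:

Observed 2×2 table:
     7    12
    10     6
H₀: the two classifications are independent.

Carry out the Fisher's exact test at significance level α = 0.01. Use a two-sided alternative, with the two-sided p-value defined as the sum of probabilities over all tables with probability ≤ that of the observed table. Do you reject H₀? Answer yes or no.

Margins: r₁=19, r₂=16, c₁=17, c₂=18, n=35
p_obs = C(19,7)·C(16,10)/C(35,17); sum pmf over tables with pmf ≤ p_obs
p-value (two-sided) = 0.18114
At α=0.01: p ≥ α → fail to reject H₀

reject H₀: no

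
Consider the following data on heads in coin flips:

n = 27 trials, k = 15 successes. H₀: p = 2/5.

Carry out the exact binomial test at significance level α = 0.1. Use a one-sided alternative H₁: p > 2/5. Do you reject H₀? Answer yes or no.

reject H₀: yes

Exact binomial: n=27, k=15, p₀=2/5=0.4000
P(X≥15) from Σ C(n,i)·p₀^i·(1−p₀)^(n−i)
p-value (one-sided, H₁ greater) = 0.07433
At α=0.1: p < α → reject H₀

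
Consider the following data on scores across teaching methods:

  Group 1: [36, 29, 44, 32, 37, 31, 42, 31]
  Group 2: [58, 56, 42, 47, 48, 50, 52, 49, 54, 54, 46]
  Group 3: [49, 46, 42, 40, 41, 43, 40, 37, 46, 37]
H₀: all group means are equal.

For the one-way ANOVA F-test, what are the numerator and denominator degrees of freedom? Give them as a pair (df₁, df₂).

degrees of freedom = [2, 26]

k = 3 groups, N = 29 total
df = (k−1, N−k) = (3−1, 29−3) = (2, 26)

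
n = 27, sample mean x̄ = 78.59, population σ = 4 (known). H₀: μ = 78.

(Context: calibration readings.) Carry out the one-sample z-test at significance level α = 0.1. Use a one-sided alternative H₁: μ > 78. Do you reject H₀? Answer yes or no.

reject H₀: no

SE = σ/√n = 4/√27 = 0.7698
z = (x̄−μ₀)/SE = (78.59−78)/0.7698 = 0.7664
p-value (one-sided, H₁ greater) = 0.22171
At α=0.1: p ≥ α → fail to reject H₀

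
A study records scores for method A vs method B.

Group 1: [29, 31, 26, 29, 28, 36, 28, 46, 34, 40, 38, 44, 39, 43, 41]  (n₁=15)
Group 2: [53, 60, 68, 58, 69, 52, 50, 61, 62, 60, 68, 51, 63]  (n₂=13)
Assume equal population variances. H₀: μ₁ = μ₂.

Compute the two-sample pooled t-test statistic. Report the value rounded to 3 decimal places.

test statistic = -9.638

x̄₁=35.467, s₁=6.643, n₁=15
x̄₂=59.615, s₂=6.577, n₂=13
s_p² = [14·6.643² + 12·6.577²]/26 = 43.7235
SE = √(s_p²·(1/15+1/13)) = 2.5056
t = (35.467−59.615)/2.5056 = -9.6377
df = 26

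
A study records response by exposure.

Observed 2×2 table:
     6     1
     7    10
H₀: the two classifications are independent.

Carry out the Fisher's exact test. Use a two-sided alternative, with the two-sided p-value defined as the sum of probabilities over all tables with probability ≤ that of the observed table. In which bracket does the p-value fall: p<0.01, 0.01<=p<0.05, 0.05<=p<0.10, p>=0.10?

Margins: r₁=7, r₂=17, c₁=13, c₂=11, n=24
p_obs = C(7,6)·C(17,7)/C(24,13); sum pmf over tables with pmf ≤ p_obs
p-value (two-sided) = 0.07780
→ bracket: 0.05<=p<0.10

p-value bracket: 0.05<=p<0.10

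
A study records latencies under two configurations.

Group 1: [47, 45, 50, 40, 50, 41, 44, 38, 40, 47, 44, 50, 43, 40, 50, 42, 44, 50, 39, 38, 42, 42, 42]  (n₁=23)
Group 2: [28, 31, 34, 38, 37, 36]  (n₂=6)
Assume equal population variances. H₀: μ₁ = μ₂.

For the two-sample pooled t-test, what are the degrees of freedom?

degrees of freedom = 27

df = n₁ + n₂ − 2 = 23 + 6 − 2 = 27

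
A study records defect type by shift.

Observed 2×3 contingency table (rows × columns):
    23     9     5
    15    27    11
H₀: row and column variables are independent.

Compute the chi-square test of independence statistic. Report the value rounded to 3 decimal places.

test statistic = 10.419

Row totals [37, 53], col totals [38, 36, 16], n=90
χ² = (23−15.62)²/15.62 + (9−14.80)²/14.80 + (5−6.58)²/6.58 + (15−22.38)²/22.38 + (27−21.20)²/21.20 + (11−9.42)²/9.42 = 10.4191
df = 2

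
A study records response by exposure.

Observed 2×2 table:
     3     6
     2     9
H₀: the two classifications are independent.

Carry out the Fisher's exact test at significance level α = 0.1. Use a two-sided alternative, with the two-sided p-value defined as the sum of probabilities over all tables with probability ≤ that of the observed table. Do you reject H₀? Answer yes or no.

Margins: r₁=9, r₂=11, c₁=5, c₂=15, n=20
p_obs = C(9,3)·C(11,2)/C(20,5); sum pmf over tables with pmf ≤ p_obs
p-value (two-sided) = 0.61687
At α=0.1: p ≥ α → fail to reject H₀

reject H₀: no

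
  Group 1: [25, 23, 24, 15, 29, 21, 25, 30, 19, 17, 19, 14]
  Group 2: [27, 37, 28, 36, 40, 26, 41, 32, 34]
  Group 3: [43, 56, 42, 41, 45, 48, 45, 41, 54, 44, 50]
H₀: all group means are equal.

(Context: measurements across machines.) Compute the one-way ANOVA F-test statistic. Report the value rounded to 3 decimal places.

Group means [21.75, 33.44, 46.27], grand mean 33.469
SSB = Σnᵢ(x̄ᵢ−x̄)² = 3451.315; SSW = ΣΣ(x−x̄ᵢ)² = 804.654
MSB = 3451.315/2 = 1725.6574; MSW = 804.654/29 = 27.7467
F = MSB/MSW = 62.1933
df = (2, 29)

test statistic = 62.193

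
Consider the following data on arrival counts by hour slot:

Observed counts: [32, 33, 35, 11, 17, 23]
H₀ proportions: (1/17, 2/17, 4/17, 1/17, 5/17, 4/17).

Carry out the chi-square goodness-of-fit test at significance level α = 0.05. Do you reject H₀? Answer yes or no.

n = 151; E_i = n·p_i = [8.88, 17.76, 35.53, 8.88, 44.41, 35.53]
χ² = (32−8.88)²/8.88 + (33−17.76)²/17.76 + (35−35.53)²/35.53 + (11−8.88)²/8.88 + (17−44.41)²/44.41 + (23−35.53)²/35.53 = 95.0834
df = 5
p-value (upper-tail) = 0.00000
At α=0.05: p < α → reject H₀

reject H₀: yes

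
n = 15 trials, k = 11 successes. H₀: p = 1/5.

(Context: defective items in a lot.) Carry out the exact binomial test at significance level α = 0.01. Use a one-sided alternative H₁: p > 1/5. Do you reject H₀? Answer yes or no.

reject H₀: yes

Exact binomial: n=15, k=11, p₀=1/5=0.2000
P(X≥11) from Σ C(n,i)·p₀^i·(1−p₀)^(n−i)
p-value (one-sided, H₁ greater) = 0.00001
At α=0.01: p < α → reject H₀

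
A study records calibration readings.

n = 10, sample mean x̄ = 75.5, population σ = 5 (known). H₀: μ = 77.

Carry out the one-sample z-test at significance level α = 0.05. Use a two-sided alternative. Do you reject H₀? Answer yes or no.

reject H₀: no

SE = σ/√n = 5/√10 = 1.5811
z = (x̄−μ₀)/SE = (75.5−77)/1.5811 = -0.9487
p-value (two-sided) = 0.34278
At α=0.05: p ≥ α → fail to reject H₀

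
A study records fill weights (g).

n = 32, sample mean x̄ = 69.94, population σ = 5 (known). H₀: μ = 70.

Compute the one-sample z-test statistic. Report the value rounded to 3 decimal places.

test statistic = -0.068

SE = σ/√n = 5/√32 = 0.8839
z = (x̄−μ₀)/SE = (69.94−70)/0.8839 = -0.0679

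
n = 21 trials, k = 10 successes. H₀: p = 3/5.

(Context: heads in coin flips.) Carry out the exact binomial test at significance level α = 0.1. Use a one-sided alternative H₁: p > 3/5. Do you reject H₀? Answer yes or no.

Exact binomial: n=21, k=10, p₀=3/5=0.6000
P(X≥10) from Σ C(n,i)·p₀^i·(1−p₀)^(n−i)
p-value (one-sided, H₁ greater) = 0.91508
At α=0.1: p ≥ α → fail to reject H₀

reject H₀: no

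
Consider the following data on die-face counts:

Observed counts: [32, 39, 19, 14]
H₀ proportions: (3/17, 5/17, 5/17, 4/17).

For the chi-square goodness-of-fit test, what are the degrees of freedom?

df = k − 1 = 4 − 1 = 3

degrees of freedom = 3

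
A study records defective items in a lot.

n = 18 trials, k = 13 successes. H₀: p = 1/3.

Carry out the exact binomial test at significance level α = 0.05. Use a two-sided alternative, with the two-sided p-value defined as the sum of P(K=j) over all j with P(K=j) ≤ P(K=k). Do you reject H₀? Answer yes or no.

reject H₀: yes

Exact binomial: n=18, k=13, p₀=1/3=0.3333
P(X=j) = C(n,j)·p₀^j·(1−p₀)^(n−j); p = Σ P(X=j) over j with P(X=j) ≤ P(X=13)
p-value (two-sided) = 0.00153
At α=0.05: p < α → reject H₀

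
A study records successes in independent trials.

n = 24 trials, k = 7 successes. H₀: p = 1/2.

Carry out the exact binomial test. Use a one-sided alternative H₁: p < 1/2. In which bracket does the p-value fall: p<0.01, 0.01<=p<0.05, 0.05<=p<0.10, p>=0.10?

p-value bracket: 0.01<=p<0.05

Exact binomial: n=24, k=7, p₀=1/2=0.5000
P(X≤7) from Σ C(n,i)·p₀^i·(1−p₀)^(n−i)
p-value (one-sided, H₁ less) = 0.03196
→ bracket: 0.01<=p<0.05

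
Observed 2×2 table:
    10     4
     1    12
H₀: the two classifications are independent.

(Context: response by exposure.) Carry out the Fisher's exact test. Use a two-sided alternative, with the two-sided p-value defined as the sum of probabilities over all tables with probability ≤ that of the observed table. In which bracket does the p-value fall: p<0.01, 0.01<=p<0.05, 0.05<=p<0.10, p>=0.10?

p-value bracket: p<0.01

Margins: r₁=14, r₂=13, c₁=11, c₂=16, n=27
p_obs = C(14,10)·C(13,1)/C(27,11); sum pmf over tables with pmf ≤ p_obs
p-value (two-sided) = 0.00134
→ bracket: p<0.01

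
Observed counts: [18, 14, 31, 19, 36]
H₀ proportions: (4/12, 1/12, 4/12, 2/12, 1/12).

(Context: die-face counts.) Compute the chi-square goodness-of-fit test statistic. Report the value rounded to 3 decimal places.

test statistic = 84.754

n = 118; E_i = n·p_i = [39.33, 9.83, 39.33, 19.67, 9.83]
χ² = (18−39.33)²/39.33 + (14−9.83)²/9.83 + (31−39.33)²/39.33 + (19−19.67)²/19.67 + (36−9.83)²/9.83 = 84.7542
df = 4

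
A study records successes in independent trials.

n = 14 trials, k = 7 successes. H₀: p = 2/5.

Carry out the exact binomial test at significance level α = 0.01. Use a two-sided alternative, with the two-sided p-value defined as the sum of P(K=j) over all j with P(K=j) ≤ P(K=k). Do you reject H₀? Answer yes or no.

Exact binomial: n=14, k=7, p₀=2/5=0.4000
P(X=j) = C(n,j)·p₀^j·(1−p₀)^(n−j); p = Σ P(X=j) over j with P(X=j) ≤ P(X=7)
p-value (two-sided) = 0.58680
At α=0.01: p ≥ α → fail to reject H₀

reject H₀: no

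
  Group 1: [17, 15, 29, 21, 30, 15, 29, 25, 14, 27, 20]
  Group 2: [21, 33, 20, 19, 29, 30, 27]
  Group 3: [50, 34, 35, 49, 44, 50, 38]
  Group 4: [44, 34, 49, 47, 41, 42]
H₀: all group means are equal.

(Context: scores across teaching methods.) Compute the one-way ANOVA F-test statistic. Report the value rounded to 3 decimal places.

Group means [22.00, 25.57, 42.86, 42.83], grand mean 31.548
SSB = Σnᵢ(x̄ᵢ−x̄)² = 2912.273; SSW = ΣΣ(x−x̄ᵢ)² = 1015.405
MSB = 2912.273/3 = 970.7576; MSW = 1015.405/27 = 37.6076
F = MSB/MSW = 25.8128
df = (3, 27)

test statistic = 25.813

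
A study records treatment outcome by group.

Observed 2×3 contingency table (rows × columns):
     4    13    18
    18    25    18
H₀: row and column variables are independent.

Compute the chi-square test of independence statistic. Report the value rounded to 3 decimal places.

Row totals [35, 61], col totals [22, 38, 36], n=96
χ² = (4−8.02)²/8.02 + (13−13.85)²/13.85 + (18−13.12)²/13.12 + (18−13.98)²/13.98 + (25−24.15)²/24.15 + (18−22.88)²/22.88 = 6.1047
df = 2

test statistic = 6.105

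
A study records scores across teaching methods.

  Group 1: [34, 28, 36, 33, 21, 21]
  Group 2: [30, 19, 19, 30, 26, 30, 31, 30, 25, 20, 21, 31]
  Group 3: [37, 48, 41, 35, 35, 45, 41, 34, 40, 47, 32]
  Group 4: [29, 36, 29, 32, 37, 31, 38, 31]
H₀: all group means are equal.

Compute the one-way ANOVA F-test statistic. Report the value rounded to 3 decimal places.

test statistic = 14.050

Group means [28.83, 26.00, 39.55, 32.88], grand mean 31.973
SSB = Σnᵢ(x̄ᵢ−x̄)² = 1124.537; SSW = ΣΣ(x−x̄ᵢ)² = 880.436
MSB = 1124.537/3 = 374.8458; MSW = 880.436/33 = 26.6799
F = MSB/MSW = 14.0498
df = (3, 33)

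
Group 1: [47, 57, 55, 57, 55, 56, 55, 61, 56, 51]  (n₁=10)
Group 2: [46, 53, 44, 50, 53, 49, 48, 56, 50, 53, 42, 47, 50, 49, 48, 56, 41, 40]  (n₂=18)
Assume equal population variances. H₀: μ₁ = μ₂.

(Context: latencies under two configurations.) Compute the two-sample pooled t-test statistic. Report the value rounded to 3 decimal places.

test statistic = 3.671

x̄₁=55.000, s₁=3.742, n₁=10
x̄₂=48.611, s₂=4.730, n₂=18
s_p² = [9·3.742² + 17·4.730²]/26 = 19.4722
SE = √(s_p²·(1/10+1/18)) = 1.7404
t = (55.000−48.611)/1.7404 = 3.6709
df = 26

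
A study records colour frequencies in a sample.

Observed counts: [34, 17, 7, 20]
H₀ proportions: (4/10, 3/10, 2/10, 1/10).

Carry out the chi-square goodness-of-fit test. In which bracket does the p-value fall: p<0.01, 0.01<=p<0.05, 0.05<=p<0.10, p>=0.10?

n = 78; E_i = n·p_i = [31.20, 23.40, 15.60, 7.80]
χ² = (34−31.20)²/31.20 + (17−23.40)²/23.40 + (7−15.60)²/15.60 + (20−7.80)²/7.80 = 25.8248
df = 3
p-value (upper-tail) = 0.00001
→ bracket: p<0.01

p-value bracket: p<0.01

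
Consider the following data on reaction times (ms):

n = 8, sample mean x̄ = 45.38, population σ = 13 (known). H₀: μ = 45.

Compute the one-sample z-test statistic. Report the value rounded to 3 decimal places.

test statistic = 0.083

SE = σ/√n = 13/√8 = 4.5962
z = (x̄−μ₀)/SE = (45.38−45)/4.5962 = 0.0827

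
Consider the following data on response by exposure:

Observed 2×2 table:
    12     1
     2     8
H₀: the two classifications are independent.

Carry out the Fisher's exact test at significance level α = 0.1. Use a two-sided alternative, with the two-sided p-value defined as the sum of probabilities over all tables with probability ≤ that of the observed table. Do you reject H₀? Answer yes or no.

reject H₀: yes

Margins: r₁=13, r₂=10, c₁=14, c₂=9, n=23
p_obs = C(13,12)·C(10,2)/C(23,14); sum pmf over tables with pmf ≤ p_obs
p-value (two-sided) = 0.00073
At α=0.1: p < α → reject H₀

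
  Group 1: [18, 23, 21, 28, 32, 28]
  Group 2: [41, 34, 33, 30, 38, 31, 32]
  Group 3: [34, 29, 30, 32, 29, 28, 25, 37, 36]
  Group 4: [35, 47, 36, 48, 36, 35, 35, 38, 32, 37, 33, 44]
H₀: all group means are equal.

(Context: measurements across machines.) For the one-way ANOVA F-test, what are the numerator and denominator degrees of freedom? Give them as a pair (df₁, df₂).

k = 4 groups, N = 34 total
df = (k−1, N−k) = (4−1, 34−4) = (3, 30)

degrees of freedom = [3, 30]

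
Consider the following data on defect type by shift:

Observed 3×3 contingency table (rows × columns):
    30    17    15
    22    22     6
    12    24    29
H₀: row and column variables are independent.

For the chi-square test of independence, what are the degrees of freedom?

df = (r−1)(c−1) = (3−1)·(3−1) = 4

degrees of freedom = 4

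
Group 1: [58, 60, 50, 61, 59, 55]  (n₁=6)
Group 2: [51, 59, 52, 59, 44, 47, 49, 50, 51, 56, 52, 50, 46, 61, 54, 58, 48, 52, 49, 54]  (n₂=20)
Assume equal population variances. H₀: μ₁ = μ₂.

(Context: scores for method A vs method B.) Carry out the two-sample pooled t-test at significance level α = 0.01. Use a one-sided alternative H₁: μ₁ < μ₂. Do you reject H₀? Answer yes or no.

reject H₀: no

x̄₁=57.167, s₁=4.070, n₁=6
x̄₂=52.100, s₂=4.633, n₂=20
s_p² = [5·4.070² + 19·4.633²]/24 = 20.4431
SE = √(s_p²·(1/6+1/20)) = 2.1046
t = (57.167−52.100)/2.1046 = 2.4074
df = 24
p-value (one-sided, H₁ less) = 0.98794
At α=0.01: p ≥ α → fail to reject H₀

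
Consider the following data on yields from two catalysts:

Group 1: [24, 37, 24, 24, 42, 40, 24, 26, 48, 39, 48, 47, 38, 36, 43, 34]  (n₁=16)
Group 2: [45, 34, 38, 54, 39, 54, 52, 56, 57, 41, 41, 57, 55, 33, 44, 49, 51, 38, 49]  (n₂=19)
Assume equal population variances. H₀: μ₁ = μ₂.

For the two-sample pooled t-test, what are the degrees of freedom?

degrees of freedom = 33

df = n₁ + n₂ − 2 = 16 + 19 − 2 = 33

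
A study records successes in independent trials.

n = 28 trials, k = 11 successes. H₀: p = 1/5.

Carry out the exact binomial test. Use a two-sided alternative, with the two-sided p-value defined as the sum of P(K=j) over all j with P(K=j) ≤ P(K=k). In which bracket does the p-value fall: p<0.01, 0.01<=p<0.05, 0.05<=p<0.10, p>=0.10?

Exact binomial: n=28, k=11, p₀=1/5=0.2000
P(X=j) = C(n,j)·p₀^j·(1−p₀)^(n−j); p = Σ P(X=j) over j with P(X=j) ≤ P(X=11)
p-value (two-sided) = 0.01680
→ bracket: 0.01<=p<0.05

p-value bracket: 0.01<=p<0.05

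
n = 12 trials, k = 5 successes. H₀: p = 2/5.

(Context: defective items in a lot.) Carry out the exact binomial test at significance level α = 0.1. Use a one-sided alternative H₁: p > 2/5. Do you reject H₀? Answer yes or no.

reject H₀: no

Exact binomial: n=12, k=5, p₀=2/5=0.4000
P(X≥5) from Σ C(n,i)·p₀^i·(1−p₀)^(n−i)
p-value (one-sided, H₁ greater) = 0.56182
At α=0.1: p ≥ α → fail to reject H₀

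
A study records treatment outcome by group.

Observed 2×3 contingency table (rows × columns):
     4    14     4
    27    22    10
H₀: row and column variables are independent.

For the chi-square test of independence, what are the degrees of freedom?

degrees of freedom = 2

df = (r−1)(c−1) = (2−1)·(3−1) = 2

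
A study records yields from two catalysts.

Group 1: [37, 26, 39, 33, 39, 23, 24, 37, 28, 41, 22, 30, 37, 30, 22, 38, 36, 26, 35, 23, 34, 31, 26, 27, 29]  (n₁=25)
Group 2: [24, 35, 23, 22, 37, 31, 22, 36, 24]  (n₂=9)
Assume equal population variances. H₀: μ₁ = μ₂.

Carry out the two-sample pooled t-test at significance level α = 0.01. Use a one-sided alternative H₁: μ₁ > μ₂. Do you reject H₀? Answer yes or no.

x̄₁=30.920, s₁=6.068, n₁=25
x̄₂=28.222, s₂=6.438, n₂=9
s_p² = [24·6.068² + 8·6.438²]/32 = 37.9811
SE = √(s_p²·(1/25+1/9)) = 2.3957
t = (30.920−28.222)/2.3957 = 1.1261
df = 32
p-value (one-sided, H₁ greater) = 0.13425
At α=0.01: p ≥ α → fail to reject H₀

reject H₀: no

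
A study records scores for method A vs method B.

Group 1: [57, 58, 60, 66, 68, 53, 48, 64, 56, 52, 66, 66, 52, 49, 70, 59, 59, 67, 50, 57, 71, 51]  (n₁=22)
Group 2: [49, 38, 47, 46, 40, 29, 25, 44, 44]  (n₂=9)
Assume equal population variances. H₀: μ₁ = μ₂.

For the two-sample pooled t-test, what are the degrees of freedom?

df = n₁ + n₂ − 2 = 22 + 9 − 2 = 29

degrees of freedom = 29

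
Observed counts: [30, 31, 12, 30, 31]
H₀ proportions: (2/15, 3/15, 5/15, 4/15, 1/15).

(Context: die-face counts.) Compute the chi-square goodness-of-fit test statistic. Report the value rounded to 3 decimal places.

n = 134; E_i = n·p_i = [17.87, 26.80, 44.67, 35.73, 8.93]
χ² = (30−17.87)²/17.87 + (31−26.80)²/26.80 + (12−44.67)²/44.67 + (30−35.73)²/35.73 + (31−8.93)²/8.93 = 88.2164
df = 4

test statistic = 88.216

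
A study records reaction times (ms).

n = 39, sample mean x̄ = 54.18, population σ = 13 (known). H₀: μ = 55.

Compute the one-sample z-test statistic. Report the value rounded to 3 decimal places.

SE = σ/√n = 13/√39 = 2.0817
z = (x̄−μ₀)/SE = (54.18−55)/2.0817 = -0.3939

test statistic = -0.394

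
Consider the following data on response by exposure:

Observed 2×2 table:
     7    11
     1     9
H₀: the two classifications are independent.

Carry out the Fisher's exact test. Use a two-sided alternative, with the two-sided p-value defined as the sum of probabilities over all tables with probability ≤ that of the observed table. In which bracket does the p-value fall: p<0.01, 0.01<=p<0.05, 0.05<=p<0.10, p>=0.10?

Margins: r₁=18, r₂=10, c₁=8, c₂=20, n=28
p_obs = C(18,7)·C(10,1)/C(28,8); sum pmf over tables with pmf ≤ p_obs
p-value (two-sided) = 0.19368
→ bracket: p>=0.10

p-value bracket: p>=0.10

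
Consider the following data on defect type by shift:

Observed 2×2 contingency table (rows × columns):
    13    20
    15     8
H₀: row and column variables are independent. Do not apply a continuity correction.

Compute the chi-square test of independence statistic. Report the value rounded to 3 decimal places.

Row totals [33, 23], col totals [28, 28], n=56
χ² = (13−16.50)²/16.50 + (20−16.50)²/16.50 + (15−11.50)²/11.50 + (8−11.50)²/11.50 = 3.6153
df = 1

test statistic = 3.615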